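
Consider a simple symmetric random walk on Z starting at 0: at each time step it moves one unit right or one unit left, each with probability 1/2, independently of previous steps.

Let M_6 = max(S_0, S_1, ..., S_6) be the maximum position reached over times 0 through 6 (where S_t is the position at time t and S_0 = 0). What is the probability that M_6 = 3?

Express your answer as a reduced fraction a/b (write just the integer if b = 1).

Let M_6 = max(S_0,...,S_6). Use the reflection principle: for j ≥ 1, #{paths with M_6 ≥ j} = #{S_6 ≥ j} + #{S_6 ≥ j+1}.
By reflection, #{M_6 ≥ 3} = #{S_6 ≥ 3} + #{S_6 ≥ 4} = 7 + 7 = 14.
#{M_6 ≥ 4} = #{S_6 ≥ 4} + #{S_6 ≥ 5} = 7 + 1 = 8.
#{M_6 = 3} = 14 - 8 = 6.
P(M_6 = 3) = 6/64 = 3/32

Answer: 3/32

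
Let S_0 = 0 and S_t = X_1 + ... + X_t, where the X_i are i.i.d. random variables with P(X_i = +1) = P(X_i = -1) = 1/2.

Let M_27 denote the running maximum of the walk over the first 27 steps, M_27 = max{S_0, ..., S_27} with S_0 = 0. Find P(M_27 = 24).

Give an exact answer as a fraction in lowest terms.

Answer: 27/134217728

Derivation:
Let M_27 = max(S_0,...,S_27). Use the reflection principle: for j ≥ 1, #{paths with M_27 ≥ j} = #{S_27 ≥ j} + #{S_27 ≥ j+1}.
By reflection, #{M_27 ≥ 24} = #{S_27 ≥ 24} + #{S_27 ≥ 25} = 28 + 28 = 56.
#{M_27 ≥ 25} = #{S_27 ≥ 25} + #{S_27 ≥ 26} = 28 + 1 = 29.
#{M_27 = 24} = 56 - 29 = 27.
P(M_27 = 24) = 27/134217728 = 27/134217728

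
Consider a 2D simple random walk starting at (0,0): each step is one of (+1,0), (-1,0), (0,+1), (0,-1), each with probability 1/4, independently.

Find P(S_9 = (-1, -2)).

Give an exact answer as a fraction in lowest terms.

Answer: 1323/32768

Derivation:
Let h be the number of horizontal steps (so 9-h are vertical). To end at (-1,-2) need (h-1)/2 right-steps and ((9-h)-2)/2 up-steps.
Sum over h with 1 ≤ h ≤ 7, h ≡ 1 (mod 2), 9-h ≡ 0 (mod 2):
h=1: C(9,1)·C(1,0)·C(8,3) = 9·1·56 = 504
h=3: C(9,3)·C(3,1)·C(6,2) = 84·3·15 = 3780
h=5: C(9,5)·C(5,2)·C(4,1) = 126·10·4 = 5040
h=7: C(9,7)·C(7,3)·C(2,0) = 36·35·1 = 1260
Total favorable: 10584
Total paths: 4^9 = 262144
P = 10584/262144 = 1323/32768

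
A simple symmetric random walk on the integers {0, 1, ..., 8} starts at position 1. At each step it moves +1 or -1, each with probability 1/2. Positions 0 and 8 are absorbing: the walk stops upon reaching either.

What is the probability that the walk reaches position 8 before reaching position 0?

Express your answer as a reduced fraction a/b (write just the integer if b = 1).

Symmetric walk (p = 1/2): the harmonic-function argument gives P(hit 8 before 0 | start at 1) = a/N.
P = 1/8 = 1/8

Answer: 1/8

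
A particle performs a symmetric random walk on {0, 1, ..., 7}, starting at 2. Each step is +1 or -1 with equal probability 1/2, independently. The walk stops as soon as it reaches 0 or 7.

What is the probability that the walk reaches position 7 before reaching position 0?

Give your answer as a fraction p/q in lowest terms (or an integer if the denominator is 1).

Symmetric walk (p = 1/2): the harmonic-function argument gives P(hit 7 before 0 | start at 2) = a/N.
P = 2/7 = 2/7

Answer: 2/7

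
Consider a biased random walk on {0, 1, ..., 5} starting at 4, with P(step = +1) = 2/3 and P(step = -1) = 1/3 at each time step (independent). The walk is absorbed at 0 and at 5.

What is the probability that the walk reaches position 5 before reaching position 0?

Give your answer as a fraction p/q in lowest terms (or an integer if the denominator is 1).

Answer: 30/31

Derivation:
Biased walk: p = 2/3, q = 1/3, r = q/p = 1/2
Gambler's ruin: P(hit 5 before 0 | start at 4) = (1 - r^a)/(1 - r^N)
r^4 = 1/16; r^5 = 1/32
P = (1 - 1/16) / (1 - 1/32) = 15/16 / 31/32 = 30/31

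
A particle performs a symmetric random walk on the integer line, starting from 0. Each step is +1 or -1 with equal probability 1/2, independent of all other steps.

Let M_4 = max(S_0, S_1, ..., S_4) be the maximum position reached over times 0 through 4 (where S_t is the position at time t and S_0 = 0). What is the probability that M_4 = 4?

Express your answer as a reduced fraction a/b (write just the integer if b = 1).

Let M_4 = max(S_0,...,S_4). Use the reflection principle: for j ≥ 1, #{paths with M_4 ≥ j} = #{S_4 ≥ j} + #{S_4 ≥ j+1}.
By reflection, #{M_4 ≥ 4} = #{S_4 ≥ 4} + #{S_4 ≥ 5} = 1 + 0 = 1.
#{M_4 ≥ 5} = #{S_4 ≥ 5} + #{S_4 ≥ 6} = 0 + 0 = 0.
#{M_4 = 4} = 1 - 0 = 1.
P(M_4 = 4) = 1/16 = 1/16

Answer: 1/16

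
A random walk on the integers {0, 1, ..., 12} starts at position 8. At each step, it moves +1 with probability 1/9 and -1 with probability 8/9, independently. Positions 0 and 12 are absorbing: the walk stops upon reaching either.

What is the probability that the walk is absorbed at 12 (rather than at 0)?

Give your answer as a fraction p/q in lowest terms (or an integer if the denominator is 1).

Biased walk: p = 1/9, q = 8/9, r = q/p = 8
Gambler's ruin: P(hit 12 before 0 | start at 8) = (1 - r^a)/(1 - r^N)
r^8 = 16777216; r^12 = 68719476736
P = (1 - 16777216) / (1 - 68719476736) = -16777215 / -68719476735 = 4097/16781313

Answer: 4097/16781313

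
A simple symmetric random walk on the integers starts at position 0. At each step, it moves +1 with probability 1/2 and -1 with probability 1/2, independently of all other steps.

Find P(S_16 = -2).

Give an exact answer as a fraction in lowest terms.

Answer: 715/4096

Derivation:
To reach position -2 after 16 steps: need 7 steps of +1 and 9 of -1.
Favorable paths: C(16,7) = 11440
Total paths: 2^16 = 65536
P = 11440/65536 = 715/4096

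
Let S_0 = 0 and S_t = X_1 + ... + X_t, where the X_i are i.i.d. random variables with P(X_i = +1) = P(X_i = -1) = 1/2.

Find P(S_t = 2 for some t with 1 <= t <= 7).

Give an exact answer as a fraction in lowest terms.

Count via complement. Let g(t,s) = #length-t paths at position s with S_1..S_t all ≠ 2.
g(t,s) = g(t-1,s-1) + g(t-1,s+1) for s ≠ 2; g(t,2) = 0.
t=0: g(0,0)=1
t=1: g(1,-1)=1 g(1,1)=1
t=2: g(2,-2)=1 g(2,0)=2
t=3: g(3,-3)=1 g(3,-1)=3 g(3,1)=2
t=4: g(4,-4)=1 g(4,-2)=4 g(4,0)=5
t=5: g(5,-5)=1 g(5,-3)=5 g(5,-1)=9 g(5,1)=5
t=6: g(6,-6)=1 g(6,-4)=6 g(6,-2)=14 g(6,0)=14
t=7: g(7,-7)=1 g(7,-5)=7 g(7,-3)=20 g(7,-1)=28 g(7,1)=14
Paths never hitting 2: Σ_s g(7,s) = 70
Paths hitting 2: 2^7 - 70 = 58
P = 58/128 = 29/64

Answer: 29/64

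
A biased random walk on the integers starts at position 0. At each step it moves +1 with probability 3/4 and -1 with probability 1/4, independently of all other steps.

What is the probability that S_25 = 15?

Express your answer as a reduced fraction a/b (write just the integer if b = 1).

Answer: 92626427612565/562949953421312

Derivation:
To reach position 15 after 25 steps: need 20 steps of +1 and 5 steps of -1.
Number of such sequences: C(25,20) = 53130
Each has probability (3/4)^20 · (1/4)^5 = 3486784401/1125899906842624
P = 53130 · 3486784401/1125899906842624 = 92626427612565/562949953421312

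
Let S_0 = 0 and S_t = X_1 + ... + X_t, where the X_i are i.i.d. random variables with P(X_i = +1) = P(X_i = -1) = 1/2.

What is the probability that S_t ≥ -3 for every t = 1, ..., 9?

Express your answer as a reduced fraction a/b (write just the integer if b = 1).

Let f(t,s) = #length-t paths at position s with S_1..S_t all ≥ -3.
f(t,s) = f(t-1,s-1) + f(t-1,s+1) for s ≥ -3; f(t,s) = 0 for s < -3.
t=0: f(0,0)=1
t=1: f(1,-1)=1 f(1,1)=1
t=2: f(2,-2)=1 f(2,0)=2 f(2,2)=1
t=3: f(3,-3)=1 f(3,-1)=3 f(3,1)=3 f(3,3)=1
t=4: f(4,-2)=4 f(4,0)=6 f(4,2)=4 f(4,4)=1
t=5: f(5,-3)=4 f(5,-1)=10 f(5,1)=10 f(5,3)=5 f(5,5)=1
t=6: f(6,-2)=14 f(6,0)=20 f(6,2)=15 f(6,4)=6 f(6,6)=1
t=7: f(7,-3)=14 f(7,-1)=34 f(7,1)=35 f(7,3)=21 f(7,5)=7 f(7,7)=1
t=8: f(8,-2)=48 f(8,0)=69 f(8,2)=56 f(8,4)=28 f(8,6)=8 f(8,8)=1
t=9: f(9,-3)=48 f(9,-1)=117 f(9,1)=125 f(9,3)=84 f(9,5)=36 f(9,7)=9 f(9,9)=1
Σ_s f(9,s) = 420
P = 420/512 = 105/128

Answer: 105/128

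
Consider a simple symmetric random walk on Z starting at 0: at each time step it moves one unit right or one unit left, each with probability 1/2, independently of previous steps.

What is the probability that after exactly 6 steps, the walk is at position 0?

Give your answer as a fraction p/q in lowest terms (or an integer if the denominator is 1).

To return to 0 after 6 steps: need exactly 3 steps of +1 and 3 of -1.
Favorable paths: C(6,3) = 20
Total paths: 2^6 = 64
P = 20/64 = 5/16

Answer: 5/16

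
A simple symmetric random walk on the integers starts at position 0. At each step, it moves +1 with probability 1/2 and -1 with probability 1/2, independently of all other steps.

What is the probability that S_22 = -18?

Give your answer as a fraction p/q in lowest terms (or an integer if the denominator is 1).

Answer: 231/4194304

Derivation:
To reach position -18 after 22 steps: need 2 steps of +1 and 20 of -1.
Favorable paths: C(22,2) = 231
Total paths: 2^22 = 4194304
P = 231/4194304 = 231/4194304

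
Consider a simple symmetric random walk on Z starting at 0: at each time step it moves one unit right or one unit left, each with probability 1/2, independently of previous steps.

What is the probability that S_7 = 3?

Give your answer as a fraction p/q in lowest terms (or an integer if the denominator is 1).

To reach position 3 after 7 steps: need 5 steps of +1 and 2 of -1.
Favorable paths: C(7,5) = 21
Total paths: 2^7 = 128
P = 21/128 = 21/128

Answer: 21/128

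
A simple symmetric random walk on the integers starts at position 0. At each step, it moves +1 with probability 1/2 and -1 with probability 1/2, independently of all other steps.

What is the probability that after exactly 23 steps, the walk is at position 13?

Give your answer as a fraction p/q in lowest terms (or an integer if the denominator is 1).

To reach position 13 after 23 steps: need 18 steps of +1 and 5 of -1.
Favorable paths: C(23,18) = 33649
Total paths: 2^23 = 8388608
P = 33649/8388608 = 33649/8388608

Answer: 33649/8388608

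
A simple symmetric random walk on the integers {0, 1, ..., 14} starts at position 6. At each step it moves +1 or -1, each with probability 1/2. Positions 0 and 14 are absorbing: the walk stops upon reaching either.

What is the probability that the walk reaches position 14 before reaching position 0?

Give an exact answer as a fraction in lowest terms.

Answer: 3/7

Derivation:
Symmetric walk (p = 1/2): the harmonic-function argument gives P(hit 14 before 0 | start at 6) = a/N.
P = 6/14 = 3/7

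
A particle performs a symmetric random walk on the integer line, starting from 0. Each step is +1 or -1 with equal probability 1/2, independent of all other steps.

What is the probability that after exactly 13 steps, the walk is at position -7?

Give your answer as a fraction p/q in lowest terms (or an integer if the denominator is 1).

Answer: 143/4096

Derivation:
To reach position -7 after 13 steps: need 3 steps of +1 and 10 of -1.
Favorable paths: C(13,3) = 286
Total paths: 2^13 = 8192
P = 286/8192 = 143/4096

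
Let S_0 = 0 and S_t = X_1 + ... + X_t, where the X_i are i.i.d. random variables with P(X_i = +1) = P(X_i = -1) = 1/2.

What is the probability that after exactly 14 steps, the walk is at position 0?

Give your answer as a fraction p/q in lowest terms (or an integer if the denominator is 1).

To return to 0 after 14 steps: need exactly 7 steps of +1 and 7 of -1.
Favorable paths: C(14,7) = 3432
Total paths: 2^14 = 16384
P = 3432/16384 = 429/2048

Answer: 429/2048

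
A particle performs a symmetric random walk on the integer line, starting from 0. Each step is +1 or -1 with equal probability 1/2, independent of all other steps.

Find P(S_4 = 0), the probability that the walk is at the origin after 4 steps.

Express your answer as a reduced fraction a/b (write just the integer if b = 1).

To return to 0 after 4 steps: need exactly 2 steps of +1 and 2 of -1.
Favorable paths: C(4,2) = 6
Total paths: 2^4 = 16
P = 6/16 = 3/8

Answer: 3/8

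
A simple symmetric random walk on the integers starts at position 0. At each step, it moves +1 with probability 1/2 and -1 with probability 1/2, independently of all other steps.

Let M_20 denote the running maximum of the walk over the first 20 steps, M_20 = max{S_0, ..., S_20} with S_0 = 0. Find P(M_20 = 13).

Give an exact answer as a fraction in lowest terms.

Let M_20 = max(S_0,...,S_20). Use the reflection principle: for j ≥ 1, #{paths with M_20 ≥ j} = #{S_20 ≥ j} + #{S_20 ≥ j+1}.
By reflection, #{M_20 ≥ 13} = #{S_20 ≥ 13} + #{S_20 ≥ 14} = 1351 + 1351 = 2702.
#{M_20 ≥ 14} = #{S_20 ≥ 14} + #{S_20 ≥ 15} = 1351 + 211 = 1562.
#{M_20 = 13} = 2702 - 1562 = 1140.
P(M_20 = 13) = 1140/1048576 = 285/262144

Answer: 285/262144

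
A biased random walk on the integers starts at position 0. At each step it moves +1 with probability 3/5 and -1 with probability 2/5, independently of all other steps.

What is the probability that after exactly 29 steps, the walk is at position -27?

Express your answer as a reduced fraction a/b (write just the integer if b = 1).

To reach position -27 after 29 steps: need 1 step of +1 and 28 steps of -1.
Number of such sequences: C(29,1) = 29
Each has probability (3/5)^1 · (2/5)^28 = 805306368/186264514923095703125
P = 29 · 805306368/186264514923095703125 = 23353884672/186264514923095703125

Answer: 23353884672/186264514923095703125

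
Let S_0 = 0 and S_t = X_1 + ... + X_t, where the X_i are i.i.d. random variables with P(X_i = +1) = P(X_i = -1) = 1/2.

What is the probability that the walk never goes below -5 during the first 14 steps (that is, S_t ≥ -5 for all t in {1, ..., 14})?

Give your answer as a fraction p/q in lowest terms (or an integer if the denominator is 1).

Answer: 14443/16384

Derivation:
Let f(t,s) = #length-t paths at position s with S_1..S_t all ≥ -5.
f(t,s) = f(t-1,s-1) + f(t-1,s+1) for s ≥ -5; f(t,s) = 0 for s < -5.
t=0: f(0,0)=1
t=1: f(1,-1)=1 f(1,1)=1
t=2: f(2,-2)=1 f(2,0)=2 f(2,2)=1
t=3: f(3,-3)=1 f(3,-1)=3 f(3,1)=3 f(3,3)=1
t=4: f(4,-4)=1 f(4,-2)=4 f(4,0)=6 f(4,2)=4 f(4,4)=1
t=5: f(5,-5)=1 f(5,-3)=5 f(5,-1)=10 f(5,1)=10 f(5,3)=5 f(5,5)=1
t=6: f(6,-4)=6 f(6,-2)=15 f(6,0)=20 f(6,2)=15 f(6,4)=6 f(6,6)=1
t=7: f(7,-5)=6 f(7,-3)=21 f(7,-1)=35 f(7,1)=35 f(7,3)=21 f(7,5)=7 f(7,7)=1
t=8: f(8,-4)=27 f(8,-2)=56 f(8,0)=70 f(8,2)=56 f(8,4)=28 f(8,6)=8 f(8,8)=1
t=9: f(9,-5)=27 f(9,-3)=83 f(9,-1)=126 f(9,1)=126 f(9,3)=84 f(9,5)=36 f(9,7)=9 f(9,9)=1
t=10: f(10,-4)=110 f(10,-2)=209 f(10,0)=252 f(10,2)=210 f(10,4)=120 f(10,6)=45 f(10,8)=10 f(10,10)=1
t=11: f(11,-5)=110 f(11,-3)=319 f(11,-1)=461 f(11,1)=462 f(11,3)=330 f(11,5)=165 f(11,7)=55 f(11,9)=11 f(11,11)=1
t=12: f(12,-4)=429 f(12,-2)=780 f(12,0)=923 f(12,2)=792 f(12,4)=495 f(12,6)=220 f(12,8)=66 f(12,10)=12 f(12,12)=1
t=13: f(13,-5)=429 f(13,-3)=1209 f(13,-1)=1703 f(13,1)=1715 f(13,3)=1287 f(13,5)=715 f(13,7)=286 f(13,9)=78 f(13,11)=13 f(13,13)=1
t=14: f(14,-4)=1638 f(14,-2)=2912 f(14,0)=3418 f(14,2)=3002 f(14,4)=2002 f(14,6)=1001 f(14,8)=364 f(14,10)=91 f(14,12)=14 f(14,14)=1
Σ_s f(14,s) = 14443
P = 14443/16384 = 14443/16384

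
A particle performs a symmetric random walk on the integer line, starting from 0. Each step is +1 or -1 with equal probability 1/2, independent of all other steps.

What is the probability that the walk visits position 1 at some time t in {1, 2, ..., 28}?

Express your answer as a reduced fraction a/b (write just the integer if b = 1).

Count via complement. Let g(t,s) = #length-t paths at position s with S_1..S_t all ≠ 1.
g(t,s) = g(t-1,s-1) + g(t-1,s+1) for s ≠ 1; g(t,1) = 0.
t=0: g(0,0)=1
t=1: g(1,-1)=1
t=2: g(2,-2)=1 g(2,0)=1
t=3: g(3,-3)=1 g(3,-1)=2
t=4: g(4,-4)=1 g(4,-2)=3 g(4,0)=2
t=5: g(5,-5)=1 g(5,-3)=4 g(5,-1)=5
t=6: g(6,-6)=1 g(6,-4)=5 g(6,-2)=9 g(6,0)=5
t=7: g(7,-7)=1 g(7,-5)=6 g(7,-3)=14 g(7,-1)=14
t=8: g(8,-8)=1 g(8,-6)=7 g(8,-4)=20 g(8,-2)=28 g(8,0)=14
t=9: g(9,-9)=1 g(9,-7)=8 g(9,-5)=27 g(9,-3)=48 g(9,-1)=42
t=10: g(10,-10)=1 g(10,-8)=9 g(10,-6)=35 g(10,-4)=75 g(10,-2)=90 g(10,0)=42
t=11: g(11,-11)=1 g(11,-9)=10 g(11,-7)=44 g(11,-5)=110 g(11,-3)=165 g(11,-1)=132
t=12: g(12,-12)=1 g(12,-10)=11 g(12,-8)=54 g(12,-6)=154 g(12,-4)=275 g(12,-2)=297 g(12,0)=132
t=13: g(13,-13)=1 g(13,-11)=12 g(13,-9)=65 g(13,-7)=208 g(13,-5)=429 g(13,-3)=572 g(13,-1)=429
t=14: g(14,-14)=1 g(14,-12)=13 g(14,-10)=77 g(14,-8)=273 g(14,-6)=637 g(14,-4)=1001 g(14,-2)=1001 g(14,0)=429
t=15: g(15,-15)=1 g(15,-13)=14 g(15,-11)=90 g(15,-9)=350 g(15,-7)=910 g(15,-5)=1638 g(15,-3)=2002 g(15,-1)=1430
t=16: g(16,-16)=1 g(16,-14)=15 g(16,-12)=104 g(16,-10)=440 g(16,-8)=1260 g(16,-6)=2548 g(16,-4)=3640 g(16,-2)=3432 g(16,0)=1430
t=17: g(17,-17)=1 g(17,-15)=16 g(17,-13)=119 g(17,-11)=544 g(17,-9)=1700 g(17,-7)=3808 g(17,-5)=6188 g(17,-3)=7072 g(17,-1)=4862
t=18: g(18,-18)=1 g(18,-16)=17 g(18,-14)=135 g(18,-12)=663 g(18,-10)=2244 g(18,-8)=5508 g(18,-6)=9996 g(18,-4)=13260 g(18,-2)=11934 g(18,0)=4862
t=19: g(19,-19)=1 g(19,-17)=18 g(19,-15)=152 g(19,-13)=798 g(19,-11)=2907 g(19,-9)=7752 g(19,-7)=15504 g(19,-5)=23256 g(19,-3)=25194 g(19,-1)=16796
t=20: g(20,-20)=1 g(20,-18)=19 g(20,-16)=170 g(20,-14)=950 g(20,-12)=3705 g(20,-10)=10659 g(20,-8)=23256 g(20,-6)=38760 g(20,-4)=48450 g(20,-2)=41990 g(20,0)=16796
t=21: g(21,-21)=1 g(21,-19)=20 g(21,-17)=189 g(21,-15)=1120 g(21,-13)=4655 g(21,-11)=14364 g(21,-9)=33915 g(21,-7)=62016 g(21,-5)=87210 g(21,-3)=90440 g(21,-1)=58786
t=22: g(22,-22)=1 g(22,-20)=21 g(22,-18)=209 g(22,-16)=1309 g(22,-14)=5775 g(22,-12)=19019 g(22,-10)=48279 g(22,-8)=95931 g(22,-6)=149226 g(22,-4)=177650 g(22,-2)=149226 g(22,0)=58786
t=23: g(23,-23)=1 g(23,-21)=22 g(23,-19)=230 g(23,-17)=1518 g(23,-15)=7084 g(23,-13)=24794 g(23,-11)=67298 g(23,-9)=144210 g(23,-7)=245157 g(23,-5)=326876 g(23,-3)=326876 g(23,-1)=208012
t=24: g(24,-24)=1 g(24,-22)=23 g(24,-20)=252 g(24,-18)=1748 g(24,-16)=8602 g(24,-14)=31878 g(24,-12)=92092 g(24,-10)=211508 g(24,-8)=389367 g(24,-6)=572033 g(24,-4)=653752 g(24,-2)=534888 g(24,0)=208012
t=25: g(25,-25)=1 g(25,-23)=24 g(25,-21)=275 g(25,-19)=2000 g(25,-17)=10350 g(25,-15)=40480 g(25,-13)=123970 g(25,-11)=303600 g(25,-9)=600875 g(25,-7)=961400 g(25,-5)=1225785 g(25,-3)=1188640 g(25,-1)=742900
t=26: g(26,-26)=1 g(26,-24)=25 g(26,-22)=299 g(26,-20)=2275 g(26,-18)=12350 g(26,-16)=50830 g(26,-14)=164450 g(26,-12)=427570 g(26,-10)=904475 g(26,-8)=1562275 g(26,-6)=2187185 g(26,-4)=2414425 g(26,-2)=1931540 g(26,0)=742900
t=27: g(27,-27)=1 g(27,-25)=26 g(27,-23)=324 g(27,-21)=2574 g(27,-19)=14625 g(27,-17)=63180 g(27,-15)=215280 g(27,-13)=592020 g(27,-11)=1332045 g(27,-9)=2466750 g(27,-7)=3749460 g(27,-5)=4601610 g(27,-3)=4345965 g(27,-1)=2674440
t=28: g(28,-28)=1 g(28,-26)=27 g(28,-24)=350 g(28,-22)=2898 g(28,-20)=17199 g(28,-18)=77805 g(28,-16)=278460 g(28,-14)=807300 g(28,-12)=1924065 g(28,-10)=3798795 g(28,-8)=6216210 g(28,-6)=8351070 g(28,-4)=8947575 g(28,-2)=7020405 g(28,0)=2674440
Paths never hitting 1: Σ_s g(28,s) = 40116600
Paths hitting 1: 2^28 - 40116600 = 228318856
P = 228318856/268435456 = 28539857/33554432

Answer: 28539857/33554432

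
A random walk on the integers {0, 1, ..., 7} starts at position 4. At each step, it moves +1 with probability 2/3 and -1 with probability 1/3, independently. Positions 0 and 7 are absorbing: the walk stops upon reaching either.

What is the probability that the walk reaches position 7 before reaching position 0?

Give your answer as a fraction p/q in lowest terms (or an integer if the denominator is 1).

Biased walk: p = 2/3, q = 1/3, r = q/p = 1/2
Gambler's ruin: P(hit 7 before 0 | start at 4) = (1 - r^a)/(1 - r^N)
r^4 = 1/16; r^7 = 1/128
P = (1 - 1/16) / (1 - 1/128) = 15/16 / 127/128 = 120/127

Answer: 120/127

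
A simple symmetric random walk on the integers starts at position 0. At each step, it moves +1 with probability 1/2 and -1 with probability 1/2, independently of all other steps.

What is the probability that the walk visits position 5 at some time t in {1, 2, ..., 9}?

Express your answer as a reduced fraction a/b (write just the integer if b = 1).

Answer: 7/64

Derivation:
Count via complement. Let g(t,s) = #length-t paths at position s with S_1..S_t all ≠ 5.
g(t,s) = g(t-1,s-1) + g(t-1,s+1) for s ≠ 5; g(t,5) = 0.
t=0: g(0,0)=1
t=1: g(1,-1)=1 g(1,1)=1
t=2: g(2,-2)=1 g(2,0)=2 g(2,2)=1
t=3: g(3,-3)=1 g(3,-1)=3 g(3,1)=3 g(3,3)=1
t=4: g(4,-4)=1 g(4,-2)=4 g(4,0)=6 g(4,2)=4 g(4,4)=1
t=5: g(5,-5)=1 g(5,-3)=5 g(5,-1)=10 g(5,1)=10 g(5,3)=5
t=6: g(6,-6)=1 g(6,-4)=6 g(6,-2)=15 g(6,0)=20 g(6,2)=15 g(6,4)=5
t=7: g(7,-7)=1 g(7,-5)=7 g(7,-3)=21 g(7,-1)=35 g(7,1)=35 g(7,3)=20
t=8: g(8,-8)=1 g(8,-6)=8 g(8,-4)=28 g(8,-2)=56 g(8,0)=70 g(8,2)=55 g(8,4)=20
t=9: g(9,-9)=1 g(9,-7)=9 g(9,-5)=36 g(9,-3)=84 g(9,-1)=126 g(9,1)=125 g(9,3)=75
Paths never hitting 5: Σ_s g(9,s) = 456
Paths hitting 5: 2^9 - 456 = 56
P = 56/512 = 7/64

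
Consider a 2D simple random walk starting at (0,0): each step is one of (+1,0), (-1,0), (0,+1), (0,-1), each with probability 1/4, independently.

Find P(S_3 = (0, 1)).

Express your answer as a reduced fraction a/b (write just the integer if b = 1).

Let h be the number of horizontal steps (so 3-h are vertical). To end at (0,1) need (h+0)/2 right-steps and ((3-h)+1)/2 up-steps.
Sum over h with 0 ≤ h ≤ 2, h ≡ 0 (mod 2), 3-h ≡ 1 (mod 2):
h=0: C(3,0)·C(0,0)·C(3,2) = 1·1·3 = 3
h=2: C(3,2)·C(2,1)·C(1,1) = 3·2·1 = 6
Total favorable: 9
Total paths: 4^3 = 64
P = 9/64 = 9/64

Answer: 9/64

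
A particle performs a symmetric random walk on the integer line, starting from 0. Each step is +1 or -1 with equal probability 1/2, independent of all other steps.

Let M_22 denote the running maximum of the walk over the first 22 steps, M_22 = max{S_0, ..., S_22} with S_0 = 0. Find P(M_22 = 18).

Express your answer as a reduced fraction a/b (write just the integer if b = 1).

Let M_22 = max(S_0,...,S_22). Use the reflection principle: for j ≥ 1, #{paths with M_22 ≥ j} = #{S_22 ≥ j} + #{S_22 ≥ j+1}.
By reflection, #{M_22 ≥ 18} = #{S_22 ≥ 18} + #{S_22 ≥ 19} = 254 + 23 = 277.
#{M_22 ≥ 19} = #{S_22 ≥ 19} + #{S_22 ≥ 20} = 23 + 23 = 46.
#{M_22 = 18} = 277 - 46 = 231.
P(M_22 = 18) = 231/4194304 = 231/4194304

Answer: 231/4194304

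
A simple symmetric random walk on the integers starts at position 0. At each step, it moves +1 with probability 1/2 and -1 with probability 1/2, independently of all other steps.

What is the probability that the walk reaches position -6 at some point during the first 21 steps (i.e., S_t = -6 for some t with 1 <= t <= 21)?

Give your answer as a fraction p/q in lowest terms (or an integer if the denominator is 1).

Count via complement. Let g(t,s) = #length-t paths at position s with S_1..S_t all ≠ -6.
g(t,s) = g(t-1,s-1) + g(t-1,s+1) for s ≠ -6; g(t,-6) = 0.
t=0: g(0,0)=1
t=1: g(1,-1)=1 g(1,1)=1
t=2: g(2,-2)=1 g(2,0)=2 g(2,2)=1
t=3: g(3,-3)=1 g(3,-1)=3 g(3,1)=3 g(3,3)=1
t=4: g(4,-4)=1 g(4,-2)=4 g(4,0)=6 g(4,2)=4 g(4,4)=1
t=5: g(5,-5)=1 g(5,-3)=5 g(5,-1)=10 g(5,1)=10 g(5,3)=5 g(5,5)=1
t=6: g(6,-4)=6 g(6,-2)=15 g(6,0)=20 g(6,2)=15 g(6,4)=6 g(6,6)=1
t=7: g(7,-5)=6 g(7,-3)=21 g(7,-1)=35 g(7,1)=35 g(7,3)=21 g(7,5)=7 g(7,7)=1
t=8: g(8,-4)=27 g(8,-2)=56 g(8,0)=70 g(8,2)=56 g(8,4)=28 g(8,6)=8 g(8,8)=1
t=9: g(9,-5)=27 g(9,-3)=83 g(9,-1)=126 g(9,1)=126 g(9,3)=84 g(9,5)=36 g(9,7)=9 g(9,9)=1
t=10: g(10,-4)=110 g(10,-2)=209 g(10,0)=252 g(10,2)=210 g(10,4)=120 g(10,6)=45 g(10,8)=10 g(10,10)=1
t=11: g(11,-5)=110 g(11,-3)=319 g(11,-1)=461 g(11,1)=462 g(11,3)=330 g(11,5)=165 g(11,7)=55 g(11,9)=11 g(11,11)=1
t=12: g(12,-4)=429 g(12,-2)=780 g(12,0)=923 g(12,2)=792 g(12,4)=495 g(12,6)=220 g(12,8)=66 g(12,10)=12 g(12,12)=1
t=13: g(13,-5)=429 g(13,-3)=1209 g(13,-1)=1703 g(13,1)=1715 g(13,3)=1287 g(13,5)=715 g(13,7)=286 g(13,9)=78 g(13,11)=13 g(13,13)=1
t=14: g(14,-4)=1638 g(14,-2)=2912 g(14,0)=3418 g(14,2)=3002 g(14,4)=2002 g(14,6)=1001 g(14,8)=364 g(14,10)=91 g(14,12)=14 g(14,14)=1
t=15: g(15,-5)=1638 g(15,-3)=4550 g(15,-1)=6330 g(15,1)=6420 g(15,3)=5004 g(15,5)=3003 g(15,7)=1365 g(15,9)=455 g(15,11)=105 g(15,13)=15 g(15,15)=1
t=16: g(16,-4)=6188 g(16,-2)=10880 g(16,0)=12750 g(16,2)=11424 g(16,4)=8007 g(16,6)=4368 g(16,8)=1820 g(16,10)=560 g(16,12)=120 g(16,14)=16 g(16,16)=1
t=17: g(17,-5)=6188 g(17,-3)=17068 g(17,-1)=23630 g(17,1)=24174 g(17,3)=19431 g(17,5)=12375 g(17,7)=6188 g(17,9)=2380 g(17,11)=680 g(17,13)=136 g(17,15)=17 g(17,17)=1
t=18: g(18,-4)=23256 g(18,-2)=40698 g(18,0)=47804 g(18,2)=43605 g(18,4)=31806 g(18,6)=18563 g(18,8)=8568 g(18,10)=3060 g(18,12)=816 g(18,14)=153 g(18,16)=18 g(18,18)=1
t=19: g(19,-5)=23256 g(19,-3)=63954 g(19,-1)=88502 g(19,1)=91409 g(19,3)=75411 g(19,5)=50369 g(19,7)=27131 g(19,9)=11628 g(19,11)=3876 g(19,13)=969 g(19,15)=171 g(19,17)=19 g(19,19)=1
t=20: g(20,-4)=87210 g(20,-2)=152456 g(20,0)=179911 g(20,2)=166820 g(20,4)=125780 g(20,6)=77500 g(20,8)=38759 g(20,10)=15504 g(20,12)=4845 g(20,14)=1140 g(20,16)=190 g(20,18)=20 g(20,20)=1
t=21: g(21,-5)=87210 g(21,-3)=239666 g(21,-1)=332367 g(21,1)=346731 g(21,3)=292600 g(21,5)=203280 g(21,7)=116259 g(21,9)=54263 g(21,11)=20349 g(21,13)=5985 g(21,15)=1330 g(21,17)=210 g(21,19)=21 g(21,21)=1
Paths never hitting -6: Σ_s g(21,s) = 1700272
Paths hitting -6: 2^21 - 1700272 = 396880
P = 396880/2097152 = 24805/131072

Answer: 24805/131072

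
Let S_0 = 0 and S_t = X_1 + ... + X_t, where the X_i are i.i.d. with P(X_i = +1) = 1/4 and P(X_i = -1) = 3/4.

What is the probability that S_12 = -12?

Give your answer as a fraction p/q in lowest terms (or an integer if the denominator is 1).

Answer: 531441/16777216

Derivation:
To reach position -12 after 12 steps: need 0 steps of +1 and 12 steps of -1.
Number of such sequences: C(12,0) = 1
Each has probability (1/4)^0 · (3/4)^12 = 531441/16777216
P = 1 · 531441/16777216 = 531441/16777216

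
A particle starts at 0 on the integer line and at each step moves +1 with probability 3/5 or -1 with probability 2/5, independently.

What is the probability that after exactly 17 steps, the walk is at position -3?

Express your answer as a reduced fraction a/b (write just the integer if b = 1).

Answer: 43553562624/762939453125

Derivation:
To reach position -3 after 17 steps: need 7 steps of +1 and 10 steps of -1.
Number of such sequences: C(17,7) = 19448
Each has probability (3/5)^7 · (2/5)^10 = 2239488/762939453125
P = 19448 · 2239488/762939453125 = 43553562624/762939453125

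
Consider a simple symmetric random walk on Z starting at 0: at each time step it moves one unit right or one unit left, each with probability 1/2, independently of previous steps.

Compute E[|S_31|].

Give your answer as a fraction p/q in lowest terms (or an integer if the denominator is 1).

S_31 takes values m ≡ 1 (mod 2) with |m| ≤ 31; P(S_31=m) = C(31,(31+m)/2)/2^31.
Total paths: 2^31 = 2147483648
Distribution: P(S=-31)=1/2147483648, P(S=-29)=31/2147483648, P(S=-27)=465/2147483648, P(S=-25)=4495/2147483648, P(S=-23)=31465/2147483648, P(S=-21)=169911/2147483648, P(S=-19)=736281/2147483648, P(S=-17)=2629575/2147483648, P(S=-15)=7888725/2147483648, P(S=-13)=20160075/2147483648, P(S=-11)=44352165/2147483648, P(S=-9)=84672315/2147483648, P(S=-7)=141120525/2147483648, P(S=-5)=206253075/2147483648, P(S=-3)=265182525/2147483648, P(S=-1)=300540195/2147483648, P(S=1)=300540195/2147483648, P(S=3)=265182525/2147483648, P(S=5)=206253075/2147483648, P(S=7)=141120525/2147483648, P(S=9)=84672315/2147483648, P(S=11)=44352165/2147483648, P(S=13)=20160075/2147483648, P(S=15)=7888725/2147483648, P(S=17)=2629575/2147483648, P(S=19)=736281/2147483648, P(S=21)=169911/2147483648, P(S=23)=31465/2147483648, P(S=25)=4495/2147483648, P(S=27)=465/2147483648, P(S=29)=31/2147483648, P(S=31)=1/2147483648
E[|S_31|] = Σ_m |m|·P(S_31=m) = 9617286240/2147483648 = 300540195/67108864

Answer: 300540195/67108864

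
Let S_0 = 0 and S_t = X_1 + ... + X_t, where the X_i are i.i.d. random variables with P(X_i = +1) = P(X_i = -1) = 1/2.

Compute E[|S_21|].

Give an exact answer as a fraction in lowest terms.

S_21 takes values m ≡ 1 (mod 2) with |m| ≤ 21; P(S_21=m) = C(21,(21+m)/2)/2^21.
Total paths: 2^21 = 2097152
Distribution: P(S=-21)=1/2097152, P(S=-19)=21/2097152, P(S=-17)=210/2097152, P(S=-15)=1330/2097152, P(S=-13)=5985/2097152, P(S=-11)=20349/2097152, P(S=-9)=54264/2097152, P(S=-7)=116280/2097152, P(S=-5)=203490/2097152, P(S=-3)=293930/2097152, P(S=-1)=352716/2097152, P(S=1)=352716/2097152, P(S=3)=293930/2097152, P(S=5)=203490/2097152, P(S=7)=116280/2097152, P(S=9)=54264/2097152, P(S=11)=20349/2097152, P(S=13)=5985/2097152, P(S=15)=1330/2097152, P(S=17)=210/2097152, P(S=19)=21/2097152, P(S=21)=1/2097152
E[|S_21|] = Σ_m |m|·P(S_21=m) = 7759752/2097152 = 969969/262144

Answer: 969969/262144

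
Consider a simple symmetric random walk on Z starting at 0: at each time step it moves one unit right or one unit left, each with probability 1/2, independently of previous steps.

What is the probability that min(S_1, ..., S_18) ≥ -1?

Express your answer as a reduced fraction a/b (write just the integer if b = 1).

Let f(t,s) = #length-t paths at position s with S_1..S_t all ≥ -1.
f(t,s) = f(t-1,s-1) + f(t-1,s+1) for s ≥ -1; f(t,s) = 0 for s < -1.
t=0: f(0,0)=1
t=1: f(1,-1)=1 f(1,1)=1
t=2: f(2,0)=2 f(2,2)=1
t=3: f(3,-1)=2 f(3,1)=3 f(3,3)=1
t=4: f(4,0)=5 f(4,2)=4 f(4,4)=1
t=5: f(5,-1)=5 f(5,1)=9 f(5,3)=5 f(5,5)=1
t=6: f(6,0)=14 f(6,2)=14 f(6,4)=6 f(6,6)=1
t=7: f(7,-1)=14 f(7,1)=28 f(7,3)=20 f(7,5)=7 f(7,7)=1
t=8: f(8,0)=42 f(8,2)=48 f(8,4)=27 f(8,6)=8 f(8,8)=1
t=9: f(9,-1)=42 f(9,1)=90 f(9,3)=75 f(9,5)=35 f(9,7)=9 f(9,9)=1
t=10: f(10,0)=132 f(10,2)=165 f(10,4)=110 f(10,6)=44 f(10,8)=10 f(10,10)=1
t=11: f(11,-1)=132 f(11,1)=297 f(11,3)=275 f(11,5)=154 f(11,7)=54 f(11,9)=11 f(11,11)=1
t=12: f(12,0)=429 f(12,2)=572 f(12,4)=429 f(12,6)=208 f(12,8)=65 f(12,10)=12 f(12,12)=1
t=13: f(13,-1)=429 f(13,1)=1001 f(13,3)=1001 f(13,5)=637 f(13,7)=273 f(13,9)=77 f(13,11)=13 f(13,13)=1
t=14: f(14,0)=1430 f(14,2)=2002 f(14,4)=1638 f(14,6)=910 f(14,8)=350 f(14,10)=90 f(14,12)=14 f(14,14)=1
t=15: f(15,-1)=1430 f(15,1)=3432 f(15,3)=3640 f(15,5)=2548 f(15,7)=1260 f(15,9)=440 f(15,11)=104 f(15,13)=15 f(15,15)=1
t=16: f(16,0)=4862 f(16,2)=7072 f(16,4)=6188 f(16,6)=3808 f(16,8)=1700 f(16,10)=544 f(16,12)=119 f(16,14)=16 f(16,16)=1
t=17: f(17,-1)=4862 f(17,1)=11934 f(17,3)=13260 f(17,5)=9996 f(17,7)=5508 f(17,9)=2244 f(17,11)=663 f(17,13)=135 f(17,15)=17 f(17,17)=1
t=18: f(18,0)=16796 f(18,2)=25194 f(18,4)=23256 f(18,6)=15504 f(18,8)=7752 f(18,10)=2907 f(18,12)=798 f(18,14)=152 f(18,16)=18 f(18,18)=1
Σ_s f(18,s) = 92378
P = 92378/262144 = 46189/131072

Answer: 46189/131072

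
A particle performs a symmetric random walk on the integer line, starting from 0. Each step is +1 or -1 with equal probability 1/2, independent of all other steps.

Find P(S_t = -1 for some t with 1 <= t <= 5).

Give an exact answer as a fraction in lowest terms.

Answer: 11/16

Derivation:
Count via complement. Let g(t,s) = #length-t paths at position s with S_1..S_t all ≠ -1.
g(t,s) = g(t-1,s-1) + g(t-1,s+1) for s ≠ -1; g(t,-1) = 0.
t=0: g(0,0)=1
t=1: g(1,1)=1
t=2: g(2,0)=1 g(2,2)=1
t=3: g(3,1)=2 g(3,3)=1
t=4: g(4,0)=2 g(4,2)=3 g(4,4)=1
t=5: g(5,1)=5 g(5,3)=4 g(5,5)=1
Paths never hitting -1: Σ_s g(5,s) = 10
Paths hitting -1: 2^5 - 10 = 22
P = 22/32 = 11/16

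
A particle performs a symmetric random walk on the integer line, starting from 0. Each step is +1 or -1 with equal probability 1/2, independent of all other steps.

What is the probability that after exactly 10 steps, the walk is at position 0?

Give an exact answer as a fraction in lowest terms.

To return to 0 after 10 steps: need exactly 5 steps of +1 and 5 of -1.
Favorable paths: C(10,5) = 252
Total paths: 2^10 = 1024
P = 252/1024 = 63/256

Answer: 63/256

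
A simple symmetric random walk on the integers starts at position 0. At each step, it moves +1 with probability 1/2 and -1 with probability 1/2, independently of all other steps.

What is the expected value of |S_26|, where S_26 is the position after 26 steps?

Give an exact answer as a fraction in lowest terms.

S_26 takes values m ≡ 0 (mod 2) with |m| ≤ 26; P(S_26=m) = C(26,(26+m)/2)/2^26.
Total paths: 2^26 = 67108864
Distribution: P(S=-26)=1/67108864, P(S=-24)=26/67108864, P(S=-22)=325/67108864, P(S=-20)=2600/67108864, P(S=-18)=14950/67108864, P(S=-16)=65780/67108864, P(S=-14)=230230/67108864, P(S=-12)=657800/67108864, P(S=-10)=1562275/67108864, P(S=-8)=3124550/67108864, P(S=-6)=5311735/67108864, P(S=-4)=7726160/67108864, P(S=-2)=9657700/67108864, P(S=0)=10400600/67108864, P(S=2)=9657700/67108864, P(S=4)=7726160/67108864, P(S=6)=5311735/67108864, P(S=8)=3124550/67108864, P(S=10)=1562275/67108864, P(S=12)=657800/67108864, P(S=14)=230230/67108864, P(S=16)=65780/67108864, P(S=18)=14950/67108864, P(S=20)=2600/67108864, P(S=22)=325/67108864, P(S=24)=26/67108864, P(S=26)=1/67108864
E[|S_26|] = Σ_m |m|·P(S_26=m) = 270415600/67108864 = 16900975/4194304

Answer: 16900975/4194304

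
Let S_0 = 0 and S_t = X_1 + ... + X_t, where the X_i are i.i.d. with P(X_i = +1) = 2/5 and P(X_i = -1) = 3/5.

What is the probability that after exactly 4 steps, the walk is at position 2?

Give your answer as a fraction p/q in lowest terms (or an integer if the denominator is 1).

Answer: 96/625

Derivation:
To reach position 2 after 4 steps: need 3 steps of +1 and 1 step of -1.
Number of such sequences: C(4,3) = 4
Each has probability (2/5)^3 · (3/5)^1 = 24/625
P = 4 · 24/625 = 96/625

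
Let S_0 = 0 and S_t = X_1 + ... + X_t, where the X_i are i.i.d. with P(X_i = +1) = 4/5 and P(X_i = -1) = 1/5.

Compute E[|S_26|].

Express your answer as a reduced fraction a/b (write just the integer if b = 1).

S_26 takes values m ≡ 0 (mod 2) with |m| ≤ 26; P(S_26=m) = C(26,(26+m)/2) · (4/5)^((26+m)/2) · (1/5)^((26-m)/2).
Distribution: P(S=-26)=1/1490116119384765625, P(S=-24)=104/1490116119384765625, P(S=-22)=208/59604644775390625, P(S=-20)=6656/59604644775390625, P(S=-18)=153088/59604644775390625, P(S=-16)=13471744/298023223876953125, P(S=-14)=188604416/298023223876953125, P(S=-12)=431095808/59604644775390625, P(S=-10)=4095410176/59604644775390625, P(S=-8)=32763281408/59604644775390625, P(S=-6)=1113951567872/298023223876953125, P(S=-4)=6481172758528/298023223876953125, P(S=-2)=6481172758528/59604644775390625, P(S=0)=27918898036736/59604644775390625, P(S=2)=103698764136448/59604644775390625, P(S=4)=1659180226183168/298023223876953125, P(S=6)=4562745622003712/298023223876953125, P(S=8)=2147174410354688/59604644775390625, P(S=10)=4294348820709376/59604644775390625, P(S=12)=7232587487510528/59604644775390625, P(S=14)=50628112412573696/298023223876953125, P(S=16)=57860699900084224/298023223876953125, P(S=18)=10520127254560768/59604644775390625, P(S=20)=7318349394477056/59604644775390625, P(S=22)=3659174697238528/59604644775390625, P(S=24)=29273397577908224/1490116119384765625, P(S=26)=4503599627370496/1490116119384765625
E[|S_26|] = Σ_m |m|·P(S_26=m) = 23246801104062512314/1490116119384765625

Answer: 23246801104062512314/1490116119384765625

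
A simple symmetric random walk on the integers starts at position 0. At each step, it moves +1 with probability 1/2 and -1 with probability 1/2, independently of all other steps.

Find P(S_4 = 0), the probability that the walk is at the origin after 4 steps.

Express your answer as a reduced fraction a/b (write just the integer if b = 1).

Answer: 3/8

Derivation:
To return to 0 after 4 steps: need exactly 2 steps of +1 and 2 of -1.
Favorable paths: C(4,2) = 6
Total paths: 2^4 = 16
P = 6/16 = 3/8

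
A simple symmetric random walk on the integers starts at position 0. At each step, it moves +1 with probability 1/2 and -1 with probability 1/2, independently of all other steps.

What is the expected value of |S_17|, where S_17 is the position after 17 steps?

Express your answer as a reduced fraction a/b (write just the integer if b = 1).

Answer: 109395/32768

Derivation:
S_17 takes values m ≡ 1 (mod 2) with |m| ≤ 17; P(S_17=m) = C(17,(17+m)/2)/2^17.
Total paths: 2^17 = 131072
Distribution: P(S=-17)=1/131072, P(S=-15)=17/131072, P(S=-13)=136/131072, P(S=-11)=680/131072, P(S=-9)=2380/131072, P(S=-7)=6188/131072, P(S=-5)=12376/131072, P(S=-3)=19448/131072, P(S=-1)=24310/131072, P(S=1)=24310/131072, P(S=3)=19448/131072, P(S=5)=12376/131072, P(S=7)=6188/131072, P(S=9)=2380/131072, P(S=11)=680/131072, P(S=13)=136/131072, P(S=15)=17/131072, P(S=17)=1/131072
E[|S_17|] = Σ_m |m|·P(S_17=m) = 437580/131072 = 109395/32768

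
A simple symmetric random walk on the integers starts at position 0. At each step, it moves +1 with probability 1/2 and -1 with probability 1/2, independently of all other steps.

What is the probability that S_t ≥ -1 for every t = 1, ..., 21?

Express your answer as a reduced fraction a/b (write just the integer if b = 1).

Let f(t,s) = #length-t paths at position s with S_1..S_t all ≥ -1.
f(t,s) = f(t-1,s-1) + f(t-1,s+1) for s ≥ -1; f(t,s) = 0 for s < -1.
t=0: f(0,0)=1
t=1: f(1,-1)=1 f(1,1)=1
t=2: f(2,0)=2 f(2,2)=1
t=3: f(3,-1)=2 f(3,1)=3 f(3,3)=1
t=4: f(4,0)=5 f(4,2)=4 f(4,4)=1
t=5: f(5,-1)=5 f(5,1)=9 f(5,3)=5 f(5,5)=1
t=6: f(6,0)=14 f(6,2)=14 f(6,4)=6 f(6,6)=1
t=7: f(7,-1)=14 f(7,1)=28 f(7,3)=20 f(7,5)=7 f(7,7)=1
t=8: f(8,0)=42 f(8,2)=48 f(8,4)=27 f(8,6)=8 f(8,8)=1
t=9: f(9,-1)=42 f(9,1)=90 f(9,3)=75 f(9,5)=35 f(9,7)=9 f(9,9)=1
t=10: f(10,0)=132 f(10,2)=165 f(10,4)=110 f(10,6)=44 f(10,8)=10 f(10,10)=1
t=11: f(11,-1)=132 f(11,1)=297 f(11,3)=275 f(11,5)=154 f(11,7)=54 f(11,9)=11 f(11,11)=1
t=12: f(12,0)=429 f(12,2)=572 f(12,4)=429 f(12,6)=208 f(12,8)=65 f(12,10)=12 f(12,12)=1
t=13: f(13,-1)=429 f(13,1)=1001 f(13,3)=1001 f(13,5)=637 f(13,7)=273 f(13,9)=77 f(13,11)=13 f(13,13)=1
t=14: f(14,0)=1430 f(14,2)=2002 f(14,4)=1638 f(14,6)=910 f(14,8)=350 f(14,10)=90 f(14,12)=14 f(14,14)=1
t=15: f(15,-1)=1430 f(15,1)=3432 f(15,3)=3640 f(15,5)=2548 f(15,7)=1260 f(15,9)=440 f(15,11)=104 f(15,13)=15 f(15,15)=1
t=16: f(16,0)=4862 f(16,2)=7072 f(16,4)=6188 f(16,6)=3808 f(16,8)=1700 f(16,10)=544 f(16,12)=119 f(16,14)=16 f(16,16)=1
t=17: f(17,-1)=4862 f(17,1)=11934 f(17,3)=13260 f(17,5)=9996 f(17,7)=5508 f(17,9)=2244 f(17,11)=663 f(17,13)=135 f(17,15)=17 f(17,17)=1
t=18: f(18,0)=16796 f(18,2)=25194 f(18,4)=23256 f(18,6)=15504 f(18,8)=7752 f(18,10)=2907 f(18,12)=798 f(18,14)=152 f(18,16)=18 f(18,18)=1
t=19: f(19,-1)=16796 f(19,1)=41990 f(19,3)=48450 f(19,5)=38760 f(19,7)=23256 f(19,9)=10659 f(19,11)=3705 f(19,13)=950 f(19,15)=170 f(19,17)=19 f(19,19)=1
t=20: f(20,0)=58786 f(20,2)=90440 f(20,4)=87210 f(20,6)=62016 f(20,8)=33915 f(20,10)=14364 f(20,12)=4655 f(20,14)=1120 f(20,16)=189 f(20,18)=20 f(20,20)=1
t=21: f(21,-1)=58786 f(21,1)=149226 f(21,3)=177650 f(21,5)=149226 f(21,7)=95931 f(21,9)=48279 f(21,11)=19019 f(21,13)=5775 f(21,15)=1309 f(21,17)=209 f(21,19)=21 f(21,21)=1
Σ_s f(21,s) = 705432
P = 705432/2097152 = 88179/262144

Answer: 88179/262144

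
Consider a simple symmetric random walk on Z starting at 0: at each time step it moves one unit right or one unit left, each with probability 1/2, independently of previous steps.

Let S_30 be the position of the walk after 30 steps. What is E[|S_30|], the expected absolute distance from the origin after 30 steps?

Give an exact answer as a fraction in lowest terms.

S_30 takes values m ≡ 0 (mod 2) with |m| ≤ 30; P(S_30=m) = C(30,(30+m)/2)/2^30.
Total paths: 2^30 = 1073741824
Distribution: P(S=-30)=1/1073741824, P(S=-28)=30/1073741824, P(S=-26)=435/1073741824, P(S=-24)=4060/1073741824, P(S=-22)=27405/1073741824, P(S=-20)=142506/1073741824, P(S=-18)=593775/1073741824, P(S=-16)=2035800/1073741824, P(S=-14)=5852925/1073741824, P(S=-12)=14307150/1073741824, P(S=-10)=30045015/1073741824, P(S=-8)=54627300/1073741824, P(S=-6)=86493225/1073741824, P(S=-4)=119759850/1073741824, P(S=-2)=145422675/1073741824, P(S=0)=155117520/1073741824, P(S=2)=145422675/1073741824, P(S=4)=119759850/1073741824, P(S=6)=86493225/1073741824, P(S=8)=54627300/1073741824, P(S=10)=30045015/1073741824, P(S=12)=14307150/1073741824, P(S=14)=5852925/1073741824, P(S=16)=2035800/1073741824, P(S=18)=593775/1073741824, P(S=20)=142506/1073741824, P(S=22)=27405/1073741824, P(S=24)=4060/1073741824, P(S=26)=435/1073741824, P(S=28)=30/1073741824, P(S=30)=1/1073741824
E[|S_30|] = Σ_m |m|·P(S_30=m) = 4653525600/1073741824 = 145422675/33554432

Answer: 145422675/33554432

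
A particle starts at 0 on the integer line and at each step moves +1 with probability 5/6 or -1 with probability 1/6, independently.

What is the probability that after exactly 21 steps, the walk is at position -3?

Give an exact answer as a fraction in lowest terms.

Answer: 287041015625/10968475320188928

Derivation:
To reach position -3 after 21 steps: need 9 steps of +1 and 12 steps of -1.
Number of such sequences: C(21,9) = 293930
Each has probability (5/6)^9 · (1/6)^12 = 1953125/21936950640377856
P = 293930 · 1953125/21936950640377856 = 287041015625/10968475320188928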